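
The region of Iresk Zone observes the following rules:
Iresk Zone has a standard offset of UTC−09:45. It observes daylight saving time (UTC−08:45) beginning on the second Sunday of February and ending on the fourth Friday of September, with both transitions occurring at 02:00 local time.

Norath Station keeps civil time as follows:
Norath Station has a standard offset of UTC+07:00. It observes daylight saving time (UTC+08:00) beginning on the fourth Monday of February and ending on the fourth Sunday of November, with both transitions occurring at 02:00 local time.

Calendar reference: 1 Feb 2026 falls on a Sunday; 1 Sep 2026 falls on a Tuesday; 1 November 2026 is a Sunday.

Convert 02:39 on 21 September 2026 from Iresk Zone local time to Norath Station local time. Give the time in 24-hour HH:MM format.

1 February 2026 is a Sunday, so the first Sunday is February 1 and the second is February 8.
1 September 2026 is a Tuesday, so the first Friday is September 4 and the fourth is September 25.
Daylight saving runs 8 February – 25 September; 21 September 2026 is inside that window, so Iresk Zone is at UTC−08:45.
02:39 Iresk Zone + 8h45m = 11:24 UTC.
1 February 2026 is a Sunday, so the first Monday is February 2 and the fourth is February 23.
1 November 2026 is a Sunday, so the first Sunday is November 1 and the fourth is November 22.
At the standard offset (UTC+07:00), 11:24 UTC + 7h = 18:24 Norath Station standard time.
The standard-time date in Norath Station, 21 September 2026, lies within the daylight-saving period (23 February – 22 November), so Norath Station is on daylight time, UTC+08:00.
11:24 UTC + 8h = 19:24 Norath Station.

19:24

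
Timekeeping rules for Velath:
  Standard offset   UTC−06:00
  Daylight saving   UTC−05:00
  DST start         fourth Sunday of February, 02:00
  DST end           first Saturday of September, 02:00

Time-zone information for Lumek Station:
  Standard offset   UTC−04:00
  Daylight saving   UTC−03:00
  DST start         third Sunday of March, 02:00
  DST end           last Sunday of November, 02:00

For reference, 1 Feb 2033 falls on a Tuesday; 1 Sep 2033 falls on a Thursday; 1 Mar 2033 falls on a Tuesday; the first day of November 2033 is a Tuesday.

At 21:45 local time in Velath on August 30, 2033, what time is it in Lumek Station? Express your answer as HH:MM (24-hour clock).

23:45

1 February 2033 is a Tuesday, so the first Sunday is February 6 and the fourth is February 27.
1 September 2033 is a Thursday, so the first Saturday is September 3.
August 30, 2033 falls between 27 February and 3 September, so daylight saving is in effect and Velath is at UTC−05:00.
21:45 Velath + 5h = 02:45 UTC (rolling into the next day, 31 August 2033).
1 March 2033 is a Tuesday, so the first Sunday is March 6 and the third is March 20.
1 November 2033 is a Tuesday, so Sundays fall on 6, 13, 20, 27; the last is November 27.
At the standard offset (UTC−04:00), 02:45 UTC − 4h = 22:45 Lumek Station standard time (rolling into the previous day, 30 August 2033).
The standard-time date in Lumek Station, August 30, 2033, falls between 20 March and 27 November, so daylight saving is in effect and Lumek Station is at UTC−03:00.
02:45 UTC − 3h = 23:45 Lumek Station (rolling into the previous day, 30 August 2033).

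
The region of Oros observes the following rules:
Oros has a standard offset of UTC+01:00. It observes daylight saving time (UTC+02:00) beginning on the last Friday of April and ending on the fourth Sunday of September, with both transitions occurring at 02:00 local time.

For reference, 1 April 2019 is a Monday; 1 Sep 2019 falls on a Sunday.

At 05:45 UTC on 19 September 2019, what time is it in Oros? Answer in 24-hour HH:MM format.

07:45

1 April 2019 is a Monday, so Fridays fall on 5, 12, 19, 26; the last is April 26.
1 September 2019 is a Sunday, so the first Sunday is September 1 and the fourth is September 22.
At the standard offset (UTC+01:00), 05:45 UTC + 1h = 06:45 Oros standard time.
The standard-time date in Oros, 19 September 2019, lies within the daylight-saving period (26 April – 22 September), so Oros is on daylight time, UTC+02:00.
05:45 UTC + 2h = 07:45 local.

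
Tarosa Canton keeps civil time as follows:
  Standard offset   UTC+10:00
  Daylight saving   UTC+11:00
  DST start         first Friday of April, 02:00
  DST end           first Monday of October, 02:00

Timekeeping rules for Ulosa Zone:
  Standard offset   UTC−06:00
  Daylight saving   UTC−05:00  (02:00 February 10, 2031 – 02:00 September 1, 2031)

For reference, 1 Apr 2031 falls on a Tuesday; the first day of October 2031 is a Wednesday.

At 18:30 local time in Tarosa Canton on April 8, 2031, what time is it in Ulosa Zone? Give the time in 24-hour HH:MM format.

1 April 2031 is a Tuesday, so the first Friday is April 4.
1 October 2031 is a Wednesday, so the first Monday is October 6.
April 8, 2031 falls between 4 April and 6 October, so daylight saving is in effect and Tarosa Canton is at UTC+11:00.
18:30 Tarosa Canton − 11h = 07:30 UTC.
At the standard offset (UTC−06:00), 07:30 UTC − 6h = 01:30 Ulosa Zone standard time.
The standard-time date in Ulosa Zone, April 8, 2031, lies within the daylight-saving period (10 February – 1 September), so Ulosa Zone is on daylight time, UTC−05:00.
07:30 UTC − 5h = 02:30 Ulosa Zone.

02:30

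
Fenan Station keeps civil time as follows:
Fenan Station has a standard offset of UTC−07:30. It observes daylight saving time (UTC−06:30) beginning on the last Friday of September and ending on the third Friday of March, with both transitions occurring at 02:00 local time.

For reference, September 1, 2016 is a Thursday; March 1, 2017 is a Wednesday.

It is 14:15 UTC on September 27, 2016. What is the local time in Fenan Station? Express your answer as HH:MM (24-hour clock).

06:45

1 September 2016 is a Thursday, so Fridays fall on 2, 9, 16, 23, 30; the last is September 30.
1 March 2017 is a Wednesday, so the first Friday is March 3 and the third is March 17.
At the standard offset (UTC−07:30), 14:15 UTC − 7h30m = 06:45 Fenan Station standard time.
The standard-time date in Fenan Station, September 27, 2016, does not fall between 30 September 2016 and 17 March 2017, so daylight saving is not in effect and Fenan Station is at UTC−07:30.
14:15 UTC − 7h30m = 06:45 local.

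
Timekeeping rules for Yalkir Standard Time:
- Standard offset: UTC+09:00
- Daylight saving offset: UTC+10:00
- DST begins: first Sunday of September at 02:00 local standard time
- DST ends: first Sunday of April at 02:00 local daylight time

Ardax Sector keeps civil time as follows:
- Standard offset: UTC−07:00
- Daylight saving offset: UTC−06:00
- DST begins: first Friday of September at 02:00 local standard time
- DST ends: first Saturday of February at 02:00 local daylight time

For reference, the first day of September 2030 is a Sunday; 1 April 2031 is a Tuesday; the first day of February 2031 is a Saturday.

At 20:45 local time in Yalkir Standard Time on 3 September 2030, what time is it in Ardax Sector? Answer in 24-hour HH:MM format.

1 September 2030 is a Sunday, so the first Sunday is September 1.
1 April 2031 is a Tuesday, so the first Sunday is April 6.
3 September 2030 lies within the daylight-saving period (1 September 2030 – 6 April 2031), so Yalkir Standard Time is on daylight time, UTC+10:00.
20:45 Yalkir Standard Time − 10h = 10:45 UTC.
1 September 2030 is a Sunday, so the first Friday is September 6.
1 February 2031 is a Saturday, so the first Saturday is February 1.
At the standard offset (UTC−07:00), 10:45 UTC − 7h = 03:45 Ardax Sector standard time.
Daylight saving runs 6 September 2030 – 1 February 2031; the standard-time date in Ardax Sector, 3 September 2030, is outside that window, so Ardax Sector is on standard time at UTC−07:00.
10:45 UTC − 7h = 03:45 Ardax Sector.

03:45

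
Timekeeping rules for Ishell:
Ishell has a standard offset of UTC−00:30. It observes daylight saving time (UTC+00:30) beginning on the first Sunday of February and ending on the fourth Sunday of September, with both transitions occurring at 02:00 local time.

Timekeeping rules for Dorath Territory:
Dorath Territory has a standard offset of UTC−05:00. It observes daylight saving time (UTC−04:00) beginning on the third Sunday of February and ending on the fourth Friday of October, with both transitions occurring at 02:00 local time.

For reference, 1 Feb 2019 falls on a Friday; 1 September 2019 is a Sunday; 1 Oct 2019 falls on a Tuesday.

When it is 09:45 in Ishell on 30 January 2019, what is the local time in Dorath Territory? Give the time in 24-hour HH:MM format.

1 February 2019 is a Friday, so the first Sunday is February 3.
1 September 2019 is a Sunday, so the first Sunday is September 1 and the fourth is September 22.
30 January 2019 is outside the daylight-saving period (3 February – 22 September), so Ishell is on standard time, UTC−00:30.
09:45 Ishell + 0h30m = 10:15 UTC.
1 February 2019 is a Friday, so the first Sunday is February 3 and the third is February 17.
1 October 2019 is a Tuesday, so the first Friday is October 4 and the fourth is October 25.
At the standard offset (UTC−05:00), 10:15 UTC − 5h = 05:15 Dorath Territory standard time.
The standard-time date in Dorath Territory, 30 January 2019, is outside the daylight-saving period (17 February – 25 October), so Dorath Territory is on standard time, UTC−05:00.
10:15 UTC − 5h = 05:15 Dorath Territory.

05:15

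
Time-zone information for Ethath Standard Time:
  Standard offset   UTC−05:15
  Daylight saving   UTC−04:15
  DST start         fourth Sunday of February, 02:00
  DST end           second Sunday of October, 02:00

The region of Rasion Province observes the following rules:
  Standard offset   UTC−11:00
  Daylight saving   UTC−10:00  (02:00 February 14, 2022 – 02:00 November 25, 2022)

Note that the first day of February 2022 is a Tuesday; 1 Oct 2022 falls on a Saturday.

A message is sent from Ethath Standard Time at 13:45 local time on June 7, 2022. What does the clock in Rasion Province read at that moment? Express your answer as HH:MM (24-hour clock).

1 February 2022 is a Tuesday, so the first Sunday is February 6 and the fourth is February 27.
1 October 2022 is a Saturday, so the first Sunday is October 2 and the second is October 9.
June 7, 2022 falls between 27 February and 9 October, so daylight saving is in effect and Ethath Standard Time is at UTC−04:15.
13:45 Ethath Standard Time + 4h15m = 18:00 UTC.
At the standard offset (UTC−11:00), 18:00 UTC − 11h = 07:00 Rasion Province standard time.
Daylight saving runs 14 February – 25 November; the standard-time date in Rasion Province, June 7, 2022, is inside that window, so Rasion Province is at UTC−10:00.
18:00 UTC − 10h = 08:00 Rasion Province.

08:00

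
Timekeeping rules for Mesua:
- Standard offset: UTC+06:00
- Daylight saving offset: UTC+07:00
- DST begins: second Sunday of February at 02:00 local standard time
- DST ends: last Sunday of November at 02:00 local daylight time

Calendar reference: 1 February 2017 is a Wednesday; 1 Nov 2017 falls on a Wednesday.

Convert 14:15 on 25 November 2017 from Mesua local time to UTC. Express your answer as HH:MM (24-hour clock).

1 February 2017 is a Wednesday, so the first Sunday is February 5 and the second is February 12.
1 November 2017 is a Wednesday, so Sundays fall on 5, 12, 19, 26; the last is November 26.
25 November 2017 falls between 12 February and 26 November, so daylight saving is in effect and Mesua is at UTC+07:00.
14:15 local − 7h = 07:15 UTC.

07:15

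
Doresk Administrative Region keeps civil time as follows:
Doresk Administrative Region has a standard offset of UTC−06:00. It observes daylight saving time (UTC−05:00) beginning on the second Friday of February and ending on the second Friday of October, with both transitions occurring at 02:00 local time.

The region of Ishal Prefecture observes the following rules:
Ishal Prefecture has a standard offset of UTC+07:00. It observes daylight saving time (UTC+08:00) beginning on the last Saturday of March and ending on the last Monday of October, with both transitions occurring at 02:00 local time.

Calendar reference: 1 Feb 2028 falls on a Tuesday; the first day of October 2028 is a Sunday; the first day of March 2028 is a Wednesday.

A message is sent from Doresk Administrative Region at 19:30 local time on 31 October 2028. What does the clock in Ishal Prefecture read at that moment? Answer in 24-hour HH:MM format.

1 February 2028 is a Tuesday, so the first Friday is February 4 and the second is February 11.
1 October 2028 is a Sunday, so the first Friday is October 6 and the second is October 13.
31 October 2028 is outside the daylight-saving period (11 February – 13 October), so Doresk Administrative Region is on standard time, UTC−06:00.
19:30 Doresk Administrative Region + 6h = 01:30 UTC (rolling into the next day, 1 November 2028).
1 March 2028 is a Wednesday, so Saturdays fall on 4, 11, 18, 25; the last is March 25.
1 October 2028 is a Sunday, so Mondays fall on 2, 9, 16, 23, 30; the last is October 30.
At the standard offset (UTC+07:00), 01:30 UTC + 7h = 08:30 Ishal Prefecture standard time.
The standard-time date in Ishal Prefecture, 1 November 2028, does not fall between 25 March and 30 October, so daylight saving is not in effect and Ishal Prefecture is at UTC+07:00.
01:30 UTC + 7h = 08:30 Ishal Prefecture.

08:30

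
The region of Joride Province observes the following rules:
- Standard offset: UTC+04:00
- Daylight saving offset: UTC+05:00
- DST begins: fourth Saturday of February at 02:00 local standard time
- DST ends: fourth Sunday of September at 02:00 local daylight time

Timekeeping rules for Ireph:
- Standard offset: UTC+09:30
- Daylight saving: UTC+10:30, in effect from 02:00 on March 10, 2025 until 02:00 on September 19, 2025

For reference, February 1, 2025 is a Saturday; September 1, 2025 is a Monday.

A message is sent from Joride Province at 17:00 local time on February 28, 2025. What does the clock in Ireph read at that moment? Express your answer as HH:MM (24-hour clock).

1 February 2025 is a Saturday, so the first Saturday is February 1 and the fourth is February 22.
1 September 2025 is a Monday, so the first Sunday is September 7 and the fourth is September 28.
February 28, 2025 lies within the daylight-saving period (22 February – 28 September), so Joride Province is on daylight time, UTC+05:00.
17:00 Joride Province − 5h = 12:00 UTC.
At the standard offset (UTC+09:30), 12:00 UTC + 9h30m = 21:30 Ireph standard time.
The standard-time date in Ireph, February 28, 2025, is outside the daylight-saving period (10 March – 19 September), so Ireph is on standard time, UTC+09:30.
12:00 UTC + 9h30m = 21:30 Ireph.

21:30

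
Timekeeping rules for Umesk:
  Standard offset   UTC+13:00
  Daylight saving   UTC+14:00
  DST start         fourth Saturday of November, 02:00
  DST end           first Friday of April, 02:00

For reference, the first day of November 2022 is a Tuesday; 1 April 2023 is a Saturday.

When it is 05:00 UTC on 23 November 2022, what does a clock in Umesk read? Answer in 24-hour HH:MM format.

18:00

1 November 2022 is a Tuesday, so the first Saturday is November 5 and the fourth is November 26.
1 April 2023 is a Saturday, so the first Friday is April 7.
At the standard offset (UTC+13:00), 05:00 UTC + 13h = 18:00 Umesk standard time.
The standard-time date in Umesk, 23 November 2022, does not fall between 26 November 2022 and 7 April 2023, so daylight saving is not in effect and Umesk is at UTC+13:00.
05:00 UTC + 13h = 18:00 local.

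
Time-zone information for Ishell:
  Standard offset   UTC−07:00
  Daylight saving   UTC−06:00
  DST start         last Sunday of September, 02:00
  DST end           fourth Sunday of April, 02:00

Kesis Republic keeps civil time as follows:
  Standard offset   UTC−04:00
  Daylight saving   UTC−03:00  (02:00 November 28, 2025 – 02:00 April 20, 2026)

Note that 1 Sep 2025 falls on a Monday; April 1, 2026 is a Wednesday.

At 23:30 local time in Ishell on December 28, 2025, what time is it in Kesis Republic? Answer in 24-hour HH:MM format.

02:30

1 September 2025 is a Monday, so Sundays fall on 7, 14, 21, 28; the last is September 28.
1 April 2026 is a Wednesday, so the first Sunday is April 5 and the fourth is April 26.
Daylight saving runs 28 September 2025 – 26 April 2026; December 28, 2025 is inside that window, so Ishell is at UTC−06:00.
23:30 Ishell + 6h = 05:30 UTC (rolling into the next day, 29 December 2025).
At the standard offset (UTC−04:00), 05:30 UTC − 4h = 01:30 Kesis Republic standard time.
The standard-time date in Kesis Republic, December 29, 2025, falls between 28 November 2025 and 20 April 2026, so daylight saving is in effect and Kesis Republic is at UTC−03:00.
05:30 UTC − 3h = 02:30 Kesis Republic.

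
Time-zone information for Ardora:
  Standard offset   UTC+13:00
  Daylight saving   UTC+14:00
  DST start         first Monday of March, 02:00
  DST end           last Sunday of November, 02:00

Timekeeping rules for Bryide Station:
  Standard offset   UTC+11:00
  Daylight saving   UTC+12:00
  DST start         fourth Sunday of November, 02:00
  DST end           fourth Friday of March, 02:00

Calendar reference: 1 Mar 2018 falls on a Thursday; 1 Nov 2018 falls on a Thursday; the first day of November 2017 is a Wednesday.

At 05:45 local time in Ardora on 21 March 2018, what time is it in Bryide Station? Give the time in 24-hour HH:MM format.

03:45

1 March 2018 is a Thursday, so the first Monday is March 5.
1 November 2018 is a Thursday, so Sundays fall on 4, 11, 18, 25; the last is November 25.
21 March 2018 falls between 5 March and 25 November, so daylight saving is in effect and Ardora is at UTC+14:00.
05:45 Ardora − 14h = 15:45 UTC (rolling into the previous day, 20 March 2018).
1 November 2017 is a Wednesday, so the first Sunday is November 5 and the fourth is November 26.
1 March 2018 is a Thursday, so the first Friday is March 2 and the fourth is March 23.
At the standard offset (UTC+11:00), 15:45 UTC + 11h = 02:45 Bryide Station standard time (rolling into the next day, 21 March 2018).
The standard-time date in Bryide Station, 21 March 2018, falls between 26 November 2017 and 23 March 2018, so daylight saving is in effect and Bryide Station is at UTC+12:00.
15:45 UTC + 12h = 03:45 Bryide Station (rolling into the next day, 21 March 2018).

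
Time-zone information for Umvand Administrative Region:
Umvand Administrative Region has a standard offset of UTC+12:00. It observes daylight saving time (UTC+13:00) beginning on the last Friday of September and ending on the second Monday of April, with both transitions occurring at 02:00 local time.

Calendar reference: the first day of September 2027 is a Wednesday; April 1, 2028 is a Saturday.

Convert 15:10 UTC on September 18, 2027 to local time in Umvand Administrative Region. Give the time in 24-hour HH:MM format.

1 September 2027 is a Wednesday, so Fridays fall on 3, 10, 17, 24; the last is September 24.
1 April 2028 is a Saturday, so the first Monday is April 3 and the second is April 10.
At the standard offset (UTC+12:00), 15:10 UTC + 12h = 03:10 Umvand Administrative Region standard time (rolling into the next day, 19 September 2027).
The standard-time date in Umvand Administrative Region, September 19, 2027, does not fall between 24 September 2027 and 10 April 2028, so daylight saving is not in effect and Umvand Administrative Region is at UTC+12:00.
15:10 UTC + 12h = 03:10 local (rolling into the next day, 19 September 2027).

03:10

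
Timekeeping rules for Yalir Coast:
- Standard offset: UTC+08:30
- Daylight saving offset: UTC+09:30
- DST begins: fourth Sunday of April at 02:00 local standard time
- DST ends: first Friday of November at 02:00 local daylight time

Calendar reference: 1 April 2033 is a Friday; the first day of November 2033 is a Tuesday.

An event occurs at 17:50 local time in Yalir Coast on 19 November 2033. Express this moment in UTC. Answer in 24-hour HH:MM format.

1 April 2033 is a Friday, so the first Sunday is April 3 and the fourth is April 24.
1 November 2033 is a Tuesday, so the first Friday is November 4.
Daylight saving runs 24 April – 4 November; 19 November 2033 is outside that window, so Yalir Coast is on standard time at UTC+08:30.
17:50 local − 8h30m = 09:20 UTC.

09:20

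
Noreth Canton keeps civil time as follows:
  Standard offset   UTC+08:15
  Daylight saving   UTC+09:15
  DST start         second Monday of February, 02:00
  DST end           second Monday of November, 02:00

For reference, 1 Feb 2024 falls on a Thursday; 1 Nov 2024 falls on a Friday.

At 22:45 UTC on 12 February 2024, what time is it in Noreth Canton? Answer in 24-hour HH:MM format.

1 February 2024 is a Thursday, so the first Monday is February 5 and the second is February 12.
1 November 2024 is a Friday, so the first Monday is November 4 and the second is November 11.
At the standard offset (UTC+08:15), 22:45 UTC + 8h15m = 07:00 Noreth Canton standard time (rolling into the next day, 13 February 2024).
The standard-time date in Noreth Canton, 13 February 2024, falls between 12 February and 11 November, so daylight saving is in effect and Noreth Canton is at UTC+09:15.
22:45 UTC + 9h15m = 08:00 local (rolling into the next day, 13 February 2024).

08:00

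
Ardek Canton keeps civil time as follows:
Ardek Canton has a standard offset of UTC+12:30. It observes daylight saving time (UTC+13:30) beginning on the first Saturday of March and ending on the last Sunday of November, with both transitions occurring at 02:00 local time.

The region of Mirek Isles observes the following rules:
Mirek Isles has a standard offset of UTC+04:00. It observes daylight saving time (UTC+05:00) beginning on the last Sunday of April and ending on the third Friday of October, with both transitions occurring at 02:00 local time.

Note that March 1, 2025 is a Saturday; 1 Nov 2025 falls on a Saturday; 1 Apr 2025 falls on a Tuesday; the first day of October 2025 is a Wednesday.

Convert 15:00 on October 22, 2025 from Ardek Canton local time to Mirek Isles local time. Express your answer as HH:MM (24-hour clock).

1 March 2025 is a Saturday, so the first Saturday is March 1.
1 November 2025 is a Saturday, so Sundays fall on 2, 9, 16, 23, 30; the last is November 30.
October 22, 2025 falls between 1 March and 30 November, so daylight saving is in effect and Ardek Canton is at UTC+13:30.
15:00 Ardek Canton − 13h30m = 01:30 UTC.
1 April 2025 is a Tuesday, so Sundays fall on 6, 13, 20, 27; the last is April 27.
1 October 2025 is a Wednesday, so the first Friday is October 3 and the third is October 17.
At the standard offset (UTC+04:00), 01:30 UTC + 4h = 05:30 Mirek Isles standard time.
Daylight saving runs 27 April – 17 October; the standard-time date in Mirek Isles, October 22, 2025, is outside that window, so Mirek Isles is on standard time at UTC+04:00.
01:30 UTC + 4h = 05:30 Mirek Isles.

05:30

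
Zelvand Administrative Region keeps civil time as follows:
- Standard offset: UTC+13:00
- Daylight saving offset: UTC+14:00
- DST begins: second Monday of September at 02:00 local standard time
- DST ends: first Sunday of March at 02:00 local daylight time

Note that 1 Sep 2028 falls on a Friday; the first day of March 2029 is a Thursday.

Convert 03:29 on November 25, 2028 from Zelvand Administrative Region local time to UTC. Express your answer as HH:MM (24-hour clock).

1 September 2028 is a Friday, so the first Monday is September 4 and the second is September 11.
1 March 2029 is a Thursday, so the first Sunday is March 4.
Daylight saving runs 11 September 2028 – 4 March 2029; November 25, 2028 is inside that window, so Zelvand Administrative Region is at UTC+14:00.
03:29 local − 14h = 13:29 UTC (rolling into the previous day, 24 November 2028).

13:29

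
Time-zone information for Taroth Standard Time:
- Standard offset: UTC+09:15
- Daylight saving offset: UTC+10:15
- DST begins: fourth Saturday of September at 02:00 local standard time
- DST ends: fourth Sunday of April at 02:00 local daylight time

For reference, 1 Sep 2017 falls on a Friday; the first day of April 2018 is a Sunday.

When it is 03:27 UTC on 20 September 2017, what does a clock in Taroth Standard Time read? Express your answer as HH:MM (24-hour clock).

12:42

1 September 2017 is a Friday, so the first Saturday is September 2 and the fourth is September 23.
1 April 2018 is a Sunday, so the first Sunday is April 1 and the fourth is April 22.
At the standard offset (UTC+09:15), 03:27 UTC + 9h15m = 12:42 Taroth Standard Time standard time.
Daylight saving runs 23 September 2017 – 22 April 2018; the standard-time date in Taroth Standard Time, 20 September 2017, is outside that window, so Taroth Standard Time is on standard time at UTC+09:15.
03:27 UTC + 9h15m = 12:42 local.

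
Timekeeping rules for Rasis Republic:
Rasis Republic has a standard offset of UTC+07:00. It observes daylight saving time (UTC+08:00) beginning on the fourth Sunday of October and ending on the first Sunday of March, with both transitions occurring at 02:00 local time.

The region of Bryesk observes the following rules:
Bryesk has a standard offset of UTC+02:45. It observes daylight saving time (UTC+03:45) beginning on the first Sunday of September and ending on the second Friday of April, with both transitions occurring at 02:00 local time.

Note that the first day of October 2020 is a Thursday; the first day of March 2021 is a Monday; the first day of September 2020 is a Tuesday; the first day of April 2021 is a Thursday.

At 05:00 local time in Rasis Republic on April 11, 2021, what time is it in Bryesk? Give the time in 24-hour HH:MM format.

1 October 2020 is a Thursday, so the first Sunday is October 4 and the fourth is October 25.
1 March 2021 is a Monday, so the first Sunday is March 7.
April 11, 2021 does not fall between 25 October 2020 and 7 March 2021, so daylight saving is not in effect and Rasis Republic is at UTC+07:00.
05:00 Rasis Republic − 7h = 22:00 UTC (rolling into the previous day, 10 April 2021).
1 September 2020 is a Tuesday, so the first Sunday is September 6.
1 April 2021 is a Thursday, so the first Friday is April 2 and the second is April 9.
At the standard offset (UTC+02:45), 22:00 UTC + 2h45m = 00:45 Bryesk standard time (rolling into the next day, 11 April 2021).
The standard-time date in Bryesk, April 11, 2021, does not fall between 6 September 2020 and 9 April 2021, so daylight saving is not in effect and Bryesk is at UTC+02:45.
22:00 UTC + 2h45m = 00:45 Bryesk (rolling into the next day, 11 April 2021).

00:45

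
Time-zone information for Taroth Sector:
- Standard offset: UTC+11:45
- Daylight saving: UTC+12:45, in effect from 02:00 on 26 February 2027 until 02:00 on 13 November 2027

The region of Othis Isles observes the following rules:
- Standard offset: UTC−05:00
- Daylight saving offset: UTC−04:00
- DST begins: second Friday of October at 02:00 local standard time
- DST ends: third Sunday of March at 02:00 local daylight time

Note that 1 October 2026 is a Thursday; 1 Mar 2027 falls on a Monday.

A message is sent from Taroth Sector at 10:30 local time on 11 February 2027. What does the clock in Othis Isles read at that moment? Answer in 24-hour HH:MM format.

18:45

Daylight saving runs 26 February – 13 November; 11 February 2027 is outside that window, so Taroth Sector is on standard time at UTC+11:45.
10:30 Taroth Sector − 11h45m = 22:45 UTC (rolling into the previous day, 10 February 2027).
1 October 2026 is a Thursday, so the first Friday is October 2 and the second is October 9.
1 March 2027 is a Monday, so the first Sunday is March 7 and the third is March 21.
At the standard offset (UTC−05:00), 22:45 UTC − 5h = 17:45 Othis Isles standard time.
Daylight saving runs 9 October 2026 – 21 March 2027; the standard-time date in Othis Isles, 10 February 2027, is inside that window, so Othis Isles is at UTC−04:00.
22:45 UTC − 4h = 18:45 Othis Isles.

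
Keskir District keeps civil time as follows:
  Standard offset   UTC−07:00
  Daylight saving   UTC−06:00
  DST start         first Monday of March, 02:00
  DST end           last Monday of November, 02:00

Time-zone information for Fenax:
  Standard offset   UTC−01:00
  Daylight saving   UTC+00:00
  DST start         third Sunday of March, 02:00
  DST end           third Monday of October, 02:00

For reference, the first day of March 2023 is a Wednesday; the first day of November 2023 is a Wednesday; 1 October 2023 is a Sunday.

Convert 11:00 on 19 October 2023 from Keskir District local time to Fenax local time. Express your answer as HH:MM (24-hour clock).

1 March 2023 is a Wednesday, so the first Monday is March 6.
1 November 2023 is a Wednesday, so Mondays fall on 6, 13, 20, 27; the last is November 27.
Daylight saving runs 6 March – 27 November; 19 October 2023 is inside that window, so Keskir District is at UTC−06:00.
11:00 Keskir District + 6h = 17:00 UTC.
1 March 2023 is a Wednesday, so the first Sunday is March 5 and the third is March 19.
1 October 2023 is a Sunday, so the first Monday is October 2 and the third is October 16.
At the standard offset (UTC−01:00), 17:00 UTC − 1h = 16:00 Fenax standard time.
The standard-time date in Fenax, 19 October 2023, is outside the daylight-saving period (19 March – 16 October), so Fenax is on standard time, UTC−01:00.
17:00 UTC − 1h = 16:00 Fenax.

16:00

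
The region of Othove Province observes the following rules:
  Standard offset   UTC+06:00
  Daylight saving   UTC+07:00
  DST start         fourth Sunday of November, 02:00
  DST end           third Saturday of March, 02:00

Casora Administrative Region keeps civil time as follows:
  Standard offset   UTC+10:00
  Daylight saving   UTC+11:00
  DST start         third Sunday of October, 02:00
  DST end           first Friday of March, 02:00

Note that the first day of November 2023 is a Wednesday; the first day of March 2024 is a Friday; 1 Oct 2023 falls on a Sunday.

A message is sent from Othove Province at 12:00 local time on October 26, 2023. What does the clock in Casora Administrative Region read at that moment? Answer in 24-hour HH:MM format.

1 November 2023 is a Wednesday, so the first Sunday is November 5 and the fourth is November 26.
1 March 2024 is a Friday, so the first Saturday is March 2 and the third is March 16.
October 26, 2023 does not fall between 26 November 2023 and 16 March 2024, so daylight saving is not in effect and Othove Province is at UTC+06:00.
12:00 Othove Province − 6h = 06:00 UTC.
1 October 2023 is a Sunday, so the first Sunday is October 1 and the third is October 15.
1 March 2024 is a Friday, so the first Friday is March 1.
At the standard offset (UTC+10:00), 06:00 UTC + 10h = 16:00 Casora Administrative Region standard time.
The standard-time date in Casora Administrative Region, October 26, 2023, falls between 15 October 2023 and 1 March 2024, so daylight saving is in effect and Casora Administrative Region is at UTC+11:00.
06:00 UTC + 11h = 17:00 Casora Administrative Region.

17:00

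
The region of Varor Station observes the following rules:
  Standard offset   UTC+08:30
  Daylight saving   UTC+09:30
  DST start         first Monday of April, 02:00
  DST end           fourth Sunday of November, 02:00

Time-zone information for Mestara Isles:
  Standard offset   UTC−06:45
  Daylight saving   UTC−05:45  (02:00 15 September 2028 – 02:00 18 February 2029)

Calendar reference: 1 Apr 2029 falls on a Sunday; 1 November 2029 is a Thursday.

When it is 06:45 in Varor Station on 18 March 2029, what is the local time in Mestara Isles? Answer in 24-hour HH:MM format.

15:30

1 April 2029 is a Sunday, so the first Monday is April 2.
1 November 2029 is a Thursday, so the first Sunday is November 4 and the fourth is November 25.
Daylight saving runs 2 April – 25 November; 18 March 2029 is outside that window, so Varor Station is on standard time at UTC+08:30.
06:45 Varor Station − 8h30m = 22:15 UTC (rolling into the previous day, 17 March 2029).
At the standard offset (UTC−06:45), 22:15 UTC − 6h45m = 15:30 Mestara Isles standard time.
Daylight saving runs 15 September 2028 – 18 February 2029; the standard-time date in Mestara Isles, 17 March 2029, is outside that window, so Mestara Isles is on standard time at UTC−06:45.
22:15 UTC − 6h45m = 15:30 Mestara Isles.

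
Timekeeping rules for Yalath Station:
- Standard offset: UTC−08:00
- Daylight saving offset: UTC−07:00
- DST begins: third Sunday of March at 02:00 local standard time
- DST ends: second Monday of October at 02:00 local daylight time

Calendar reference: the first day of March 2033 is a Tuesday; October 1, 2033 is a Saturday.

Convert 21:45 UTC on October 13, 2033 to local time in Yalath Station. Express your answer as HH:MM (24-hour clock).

13:45

1 March 2033 is a Tuesday, so the first Sunday is March 6 and the third is March 20.
1 October 2033 is a Saturday, so the first Monday is October 3 and the second is October 10.
At the standard offset (UTC−08:00), 21:45 UTC − 8h = 13:45 Yalath Station standard time.
The standard-time date in Yalath Station, October 13, 2033, is outside the daylight-saving period (20 March – 10 October), so Yalath Station is on standard time, UTC−08:00.
21:45 UTC − 8h = 13:45 local.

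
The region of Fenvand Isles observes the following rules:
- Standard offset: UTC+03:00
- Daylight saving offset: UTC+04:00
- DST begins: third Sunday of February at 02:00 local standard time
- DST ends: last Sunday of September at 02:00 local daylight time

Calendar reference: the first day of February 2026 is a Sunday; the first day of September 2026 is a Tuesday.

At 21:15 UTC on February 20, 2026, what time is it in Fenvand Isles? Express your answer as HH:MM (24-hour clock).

01:15

1 February 2026 is a Sunday, so the first Sunday is February 1 and the third is February 15.
1 September 2026 is a Tuesday, so Sundays fall on 6, 13, 20, 27; the last is September 27.
At the standard offset (UTC+03:00), 21:15 UTC + 3h = 00:15 Fenvand Isles standard time (rolling into the next day, 21 February 2026).
The standard-time date in Fenvand Isles, February 21, 2026, lies within the daylight-saving period (15 February – 27 September), so Fenvand Isles is on daylight time, UTC+04:00.
21:15 UTC + 4h = 01:15 local (rolling into the next day, 21 February 2026).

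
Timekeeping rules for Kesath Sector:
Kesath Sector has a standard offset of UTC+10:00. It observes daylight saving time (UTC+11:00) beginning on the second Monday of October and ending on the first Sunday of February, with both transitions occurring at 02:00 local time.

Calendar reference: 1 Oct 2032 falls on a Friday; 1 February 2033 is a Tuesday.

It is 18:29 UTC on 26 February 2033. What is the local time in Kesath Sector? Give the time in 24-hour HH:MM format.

1 October 2032 is a Friday, so the first Monday is October 4 and the second is October 11.
1 February 2033 is a Tuesday, so the first Sunday is February 6.
At the standard offset (UTC+10:00), 18:29 UTC + 10h = 04:29 Kesath Sector standard time (rolling into the next day, 27 February 2033).
The standard-time date in Kesath Sector, 27 February 2033, is outside the daylight-saving period (11 October 2032 – 6 February 2033), so Kesath Sector is on standard time, UTC+10:00.
18:29 UTC + 10h = 04:29 local (rolling into the next day, 27 February 2033).

04:29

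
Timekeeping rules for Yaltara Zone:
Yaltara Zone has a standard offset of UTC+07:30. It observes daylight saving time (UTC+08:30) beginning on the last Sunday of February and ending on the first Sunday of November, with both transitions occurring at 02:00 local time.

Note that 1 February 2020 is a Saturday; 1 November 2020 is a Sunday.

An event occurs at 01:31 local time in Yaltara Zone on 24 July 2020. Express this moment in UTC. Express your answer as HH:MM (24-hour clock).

1 February 2020 is a Saturday, so Sundays fall on 2, 9, 16, 23; the last is February 23.
1 November 2020 is a Sunday, so the first Sunday is November 1.
24 July 2020 lies within the daylight-saving period (23 February – 1 November), so Yaltara Zone is on daylight time, UTC+08:30.
01:31 local − 8h30m = 17:01 UTC (rolling into the previous day, 23 July 2020).

17:01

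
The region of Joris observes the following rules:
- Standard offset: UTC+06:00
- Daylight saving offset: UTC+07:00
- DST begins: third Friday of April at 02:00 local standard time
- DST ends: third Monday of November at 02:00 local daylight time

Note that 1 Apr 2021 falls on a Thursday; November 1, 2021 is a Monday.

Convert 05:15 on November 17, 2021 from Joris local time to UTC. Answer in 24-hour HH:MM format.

1 April 2021 is a Thursday, so the first Friday is April 2 and the third is April 16.
1 November 2021 is a Monday, so the first Monday is November 1 and the third is November 15.
Daylight saving runs 16 April – 15 November; November 17, 2021 is outside that window, so Joris is on standard time at UTC+06:00.
05:15 local − 6h = 23:15 UTC (rolling into the previous day, 16 November 2021).

23:15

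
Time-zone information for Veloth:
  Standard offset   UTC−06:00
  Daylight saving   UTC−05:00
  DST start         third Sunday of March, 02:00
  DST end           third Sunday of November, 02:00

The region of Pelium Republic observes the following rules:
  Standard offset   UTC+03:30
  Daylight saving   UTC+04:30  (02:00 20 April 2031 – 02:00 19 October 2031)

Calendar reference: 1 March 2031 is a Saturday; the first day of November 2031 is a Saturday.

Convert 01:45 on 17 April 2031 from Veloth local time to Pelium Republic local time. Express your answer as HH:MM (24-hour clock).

1 March 2031 is a Saturday, so the first Sunday is March 2 and the third is March 16.
1 November 2031 is a Saturday, so the first Sunday is November 2 and the third is November 16.
17 April 2031 falls between 16 March and 16 November, so daylight saving is in effect and Veloth is at UTC−05:00.
01:45 Veloth + 5h = 06:45 UTC.
At the standard offset (UTC+03:30), 06:45 UTC + 3h30m = 10:15 Pelium Republic standard time.
Daylight saving runs 20 April – 19 October; the standard-time date in Pelium Republic, 17 April 2031, is outside that window, so Pelium Republic is on standard time at UTC+03:30.
06:45 UTC + 3h30m = 10:15 Pelium Republic.

10:15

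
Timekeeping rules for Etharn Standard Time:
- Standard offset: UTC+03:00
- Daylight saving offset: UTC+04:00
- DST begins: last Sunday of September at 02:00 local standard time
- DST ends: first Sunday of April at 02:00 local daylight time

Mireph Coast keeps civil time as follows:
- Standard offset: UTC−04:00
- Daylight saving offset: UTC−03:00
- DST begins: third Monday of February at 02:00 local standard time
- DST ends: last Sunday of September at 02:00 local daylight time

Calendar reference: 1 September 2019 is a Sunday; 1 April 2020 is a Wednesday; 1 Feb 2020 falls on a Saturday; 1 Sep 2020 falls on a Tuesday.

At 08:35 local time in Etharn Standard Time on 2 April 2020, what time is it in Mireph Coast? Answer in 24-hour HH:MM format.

1 September 2019 is a Sunday, so Sundays fall on 1, 8, 15, 22, 29; the last is September 29.
1 April 2020 is a Wednesday, so the first Sunday is April 5.
2 April 2020 falls between 29 September 2019 and 5 April 2020, so daylight saving is in effect and Etharn Standard Time is at UTC+04:00.
08:35 Etharn Standard Time − 4h = 04:35 UTC.
1 February 2020 is a Saturday, so the first Monday is February 3 and the third is February 17.
1 September 2020 is a Tuesday, so Sundays fall on 6, 13, 20, 27; the last is September 27.
At the standard offset (UTC−04:00), 04:35 UTC − 4h = 00:35 Mireph Coast standard time.
The standard-time date in Mireph Coast, 2 April 2020, lies within the daylight-saving period (17 February – 27 September), so Mireph Coast is on daylight time, UTC−03:00.
04:35 UTC − 3h = 01:35 Mireph Coast.

01:35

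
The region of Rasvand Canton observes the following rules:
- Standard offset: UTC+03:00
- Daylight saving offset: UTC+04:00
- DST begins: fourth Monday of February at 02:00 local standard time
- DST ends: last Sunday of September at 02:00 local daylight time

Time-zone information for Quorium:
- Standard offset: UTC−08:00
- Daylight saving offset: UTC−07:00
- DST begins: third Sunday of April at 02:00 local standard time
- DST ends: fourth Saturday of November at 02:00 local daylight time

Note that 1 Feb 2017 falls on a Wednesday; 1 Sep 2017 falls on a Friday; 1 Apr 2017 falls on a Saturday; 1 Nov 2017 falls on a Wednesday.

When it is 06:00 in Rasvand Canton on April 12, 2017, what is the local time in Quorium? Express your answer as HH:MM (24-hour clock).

1 February 2017 is a Wednesday, so the first Monday is February 6 and the fourth is February 27.
1 September 2017 is a Friday, so Sundays fall on 3, 10, 17, 24; the last is September 24.
Daylight saving runs 27 February – 24 September; April 12, 2017 is inside that window, so Rasvand Canton is at UTC+04:00.
06:00 Rasvand Canton − 4h = 02:00 UTC.
1 April 2017 is a Saturday, so the first Sunday is April 2 and the third is April 16.
1 November 2017 is a Wednesday, so the first Saturday is November 4 and the fourth is November 25.
At the standard offset (UTC−08:00), 02:00 UTC − 8h = 18:00 Quorium standard time (rolling into the previous day, 11 April 2017).
The standard-time date in Quorium, April 11, 2017, does not fall between 16 April and 25 November, so daylight saving is not in effect and Quorium is at UTC−08:00.
02:00 UTC − 8h = 18:00 Quorium (rolling into the previous day, 11 April 2017).

18:00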